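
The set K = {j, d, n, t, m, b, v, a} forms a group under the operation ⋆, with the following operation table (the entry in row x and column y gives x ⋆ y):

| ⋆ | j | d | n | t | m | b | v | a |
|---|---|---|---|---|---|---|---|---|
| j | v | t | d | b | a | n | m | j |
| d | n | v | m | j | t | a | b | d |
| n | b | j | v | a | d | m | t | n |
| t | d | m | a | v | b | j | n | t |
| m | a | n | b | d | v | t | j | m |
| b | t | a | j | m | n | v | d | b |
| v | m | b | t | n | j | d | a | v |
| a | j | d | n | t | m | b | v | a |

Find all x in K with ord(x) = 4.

{b, d, j, m, n, t}

Identity is a. Compute the order of each non-identity element by repeated multiplication:
  j: j → v → m → a  (order 4)
  d: d → v → b → a  (order 4)
  n: n → v → t → a  (order 4)
  t: t → v → n → a  (order 4)
  m: m → v → j → a  (order 4)
  b: b → v → d → a  (order 4)
  v: v → a  (order 2)
Elements of order 4: {b, d, j, m, n, t}.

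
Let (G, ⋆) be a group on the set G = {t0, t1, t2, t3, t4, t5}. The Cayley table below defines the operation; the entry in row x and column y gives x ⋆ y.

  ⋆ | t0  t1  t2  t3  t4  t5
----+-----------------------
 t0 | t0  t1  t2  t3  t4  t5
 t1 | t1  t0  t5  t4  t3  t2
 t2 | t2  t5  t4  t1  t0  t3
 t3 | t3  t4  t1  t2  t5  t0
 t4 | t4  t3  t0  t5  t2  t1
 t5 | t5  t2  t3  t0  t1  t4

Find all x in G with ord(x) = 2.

Identity is t0. Compute the order of each non-identity element by repeated multiplication:
  t1: t1 → t0  (order 2)
  t2: t2 → t4 → t0  (order 3)
  t3: t3 → t2 → t1 → t4 → t5 → t0  (order 6)
  t4: t4 → t2 → t0  (order 3)
  t5: t5 → t4 → t1 → t2 → t3 → t0  (order 6)
Elements of order 2: {t1}.

{t1}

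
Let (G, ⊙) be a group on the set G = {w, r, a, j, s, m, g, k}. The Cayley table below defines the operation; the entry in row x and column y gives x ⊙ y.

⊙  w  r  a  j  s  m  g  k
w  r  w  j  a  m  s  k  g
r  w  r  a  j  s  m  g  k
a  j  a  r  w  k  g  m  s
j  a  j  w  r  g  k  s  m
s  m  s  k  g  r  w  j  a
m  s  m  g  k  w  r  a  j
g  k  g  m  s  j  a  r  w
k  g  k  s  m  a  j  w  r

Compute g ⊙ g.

r

Read row g, column g: g ⊙ g = r.
(Structurally, G here is isomorphic to the elementary abelian group (Z_2)^3.)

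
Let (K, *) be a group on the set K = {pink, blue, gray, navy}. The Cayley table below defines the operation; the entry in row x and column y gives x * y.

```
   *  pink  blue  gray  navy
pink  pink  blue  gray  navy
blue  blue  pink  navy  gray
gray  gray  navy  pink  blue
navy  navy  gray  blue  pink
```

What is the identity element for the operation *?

pink

The identity e satisfies e * x = x for all x, so its row in the table reproduces the column headers.
Row pink reads: pink, blue, gray, navy — exactly the header order. So pink is the identity.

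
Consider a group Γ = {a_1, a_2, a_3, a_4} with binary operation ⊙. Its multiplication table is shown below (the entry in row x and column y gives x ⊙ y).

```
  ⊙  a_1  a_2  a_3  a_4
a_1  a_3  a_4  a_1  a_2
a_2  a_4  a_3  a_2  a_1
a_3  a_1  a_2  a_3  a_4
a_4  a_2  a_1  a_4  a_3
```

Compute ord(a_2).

2

The identity element is a_3 (its row matches the header).
a_2^1 = a_2
a_2^2 = a_2 ⊙ a_2 = a_3
The first power of a_2 equal to the identity is a_2^2, so ord(a_2) = 2.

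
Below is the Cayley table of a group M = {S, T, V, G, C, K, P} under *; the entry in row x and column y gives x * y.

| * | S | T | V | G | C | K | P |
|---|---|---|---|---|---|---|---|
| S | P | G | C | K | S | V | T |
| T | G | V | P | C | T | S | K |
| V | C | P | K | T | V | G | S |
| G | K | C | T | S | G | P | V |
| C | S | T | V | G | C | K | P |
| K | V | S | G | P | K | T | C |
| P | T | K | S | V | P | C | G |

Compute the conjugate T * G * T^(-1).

The identity is C. In row T, the entry C sits in column G, so T^(-1) = G.
T * G = C
C * G = G

G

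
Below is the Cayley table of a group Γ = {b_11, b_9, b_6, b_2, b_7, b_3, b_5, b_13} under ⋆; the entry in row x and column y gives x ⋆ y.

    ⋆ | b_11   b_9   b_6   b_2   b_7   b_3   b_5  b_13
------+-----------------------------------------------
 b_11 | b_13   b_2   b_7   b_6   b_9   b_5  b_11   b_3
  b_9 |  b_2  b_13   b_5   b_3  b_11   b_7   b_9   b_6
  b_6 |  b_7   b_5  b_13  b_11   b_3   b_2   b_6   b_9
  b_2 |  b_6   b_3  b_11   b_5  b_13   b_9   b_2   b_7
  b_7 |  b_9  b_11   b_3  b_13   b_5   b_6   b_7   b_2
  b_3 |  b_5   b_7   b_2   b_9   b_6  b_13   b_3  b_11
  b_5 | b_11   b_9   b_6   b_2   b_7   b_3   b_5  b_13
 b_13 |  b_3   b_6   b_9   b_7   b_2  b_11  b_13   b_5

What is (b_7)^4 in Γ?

b_5

b_7^1 = b_7
b_7^2 = b_7 ⋆ b_7 = b_5
b_7^3 = b_5 ⋆ b_7 = b_7
b_7^4 = b_7 ⋆ b_7 = b_5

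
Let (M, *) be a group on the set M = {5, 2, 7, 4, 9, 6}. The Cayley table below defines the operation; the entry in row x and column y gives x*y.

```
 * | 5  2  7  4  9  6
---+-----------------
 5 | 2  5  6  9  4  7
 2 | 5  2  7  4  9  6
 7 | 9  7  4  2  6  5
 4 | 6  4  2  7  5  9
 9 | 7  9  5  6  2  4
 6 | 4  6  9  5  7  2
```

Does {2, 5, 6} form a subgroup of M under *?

6*5 = 4, which is not in {2, 5, 6}.
The subset is not closed under *, so it is not a subgroup.

No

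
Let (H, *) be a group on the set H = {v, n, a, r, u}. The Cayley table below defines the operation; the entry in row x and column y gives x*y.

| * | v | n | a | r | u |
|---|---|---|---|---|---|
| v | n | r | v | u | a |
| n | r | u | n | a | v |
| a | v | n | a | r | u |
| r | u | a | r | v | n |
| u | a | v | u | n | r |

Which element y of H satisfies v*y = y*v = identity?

First locate the identity: row a matches the header, so a is the identity.
Scan row v for a: v*u = a. Hence v^(-1) = u.

u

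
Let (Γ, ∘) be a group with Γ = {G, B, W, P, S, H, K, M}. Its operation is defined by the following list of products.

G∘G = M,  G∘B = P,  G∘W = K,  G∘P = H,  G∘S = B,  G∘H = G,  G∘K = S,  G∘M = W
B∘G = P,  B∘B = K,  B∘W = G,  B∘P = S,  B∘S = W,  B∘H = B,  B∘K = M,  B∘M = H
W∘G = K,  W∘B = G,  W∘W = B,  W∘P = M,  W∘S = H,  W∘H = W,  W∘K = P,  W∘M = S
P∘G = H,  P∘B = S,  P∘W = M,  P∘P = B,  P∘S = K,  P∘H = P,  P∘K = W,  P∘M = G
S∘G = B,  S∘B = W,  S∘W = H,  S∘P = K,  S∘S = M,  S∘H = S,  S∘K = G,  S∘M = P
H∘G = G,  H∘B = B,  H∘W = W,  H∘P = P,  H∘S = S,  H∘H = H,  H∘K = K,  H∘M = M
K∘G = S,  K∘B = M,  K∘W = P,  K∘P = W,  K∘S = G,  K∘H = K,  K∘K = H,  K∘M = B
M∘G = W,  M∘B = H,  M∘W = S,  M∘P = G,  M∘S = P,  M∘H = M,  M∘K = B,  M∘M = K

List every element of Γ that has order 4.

{B, M}

Identity is H. Compute the order of each non-identity element by repeated multiplication:
  G: G → M → W → K → S → B → P → H  (order 8)
  B: B → K → M → H  (order 4)
  W: W → B → G → K → P → M → S → H  (order 8)
  P: P → B → S → K → W → M → G → H  (order 8)
  S: S → M → P → K → G → B → W → H  (order 8)
  K: K → H  (order 2)
  M: M → K → B → H  (order 4)
Elements of order 4: {B, M}.
(Structurally, Γ here is isomorphic to the cyclic group Z_8.)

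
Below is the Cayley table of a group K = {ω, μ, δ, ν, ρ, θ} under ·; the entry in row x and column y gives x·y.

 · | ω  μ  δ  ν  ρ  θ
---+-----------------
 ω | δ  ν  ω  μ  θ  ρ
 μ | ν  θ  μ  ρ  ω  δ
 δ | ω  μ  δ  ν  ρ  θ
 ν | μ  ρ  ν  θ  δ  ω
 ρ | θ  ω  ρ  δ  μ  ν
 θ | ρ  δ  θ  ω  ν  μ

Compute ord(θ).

The identity element is δ (its row matches the header).
θ^1 = θ
θ^2 = θ·θ = μ
θ^3 = μ·θ = δ
The first power of θ equal to the identity is θ^3, so ord(θ) = 3.

3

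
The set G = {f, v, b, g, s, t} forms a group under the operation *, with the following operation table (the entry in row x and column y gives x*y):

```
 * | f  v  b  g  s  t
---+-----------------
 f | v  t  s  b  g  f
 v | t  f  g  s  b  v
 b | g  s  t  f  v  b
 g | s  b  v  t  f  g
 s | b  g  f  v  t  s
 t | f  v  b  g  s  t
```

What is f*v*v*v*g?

f*v = t
t*v = v
v*v = f
f*g = b

b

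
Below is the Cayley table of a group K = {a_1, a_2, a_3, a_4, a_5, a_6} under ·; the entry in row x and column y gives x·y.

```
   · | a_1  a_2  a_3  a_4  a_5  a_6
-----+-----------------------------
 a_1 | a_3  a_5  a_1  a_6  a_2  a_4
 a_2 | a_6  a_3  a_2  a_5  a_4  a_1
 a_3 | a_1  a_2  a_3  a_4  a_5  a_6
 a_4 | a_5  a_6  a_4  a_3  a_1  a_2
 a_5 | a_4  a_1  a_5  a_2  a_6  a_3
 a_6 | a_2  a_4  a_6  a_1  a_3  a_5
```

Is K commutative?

No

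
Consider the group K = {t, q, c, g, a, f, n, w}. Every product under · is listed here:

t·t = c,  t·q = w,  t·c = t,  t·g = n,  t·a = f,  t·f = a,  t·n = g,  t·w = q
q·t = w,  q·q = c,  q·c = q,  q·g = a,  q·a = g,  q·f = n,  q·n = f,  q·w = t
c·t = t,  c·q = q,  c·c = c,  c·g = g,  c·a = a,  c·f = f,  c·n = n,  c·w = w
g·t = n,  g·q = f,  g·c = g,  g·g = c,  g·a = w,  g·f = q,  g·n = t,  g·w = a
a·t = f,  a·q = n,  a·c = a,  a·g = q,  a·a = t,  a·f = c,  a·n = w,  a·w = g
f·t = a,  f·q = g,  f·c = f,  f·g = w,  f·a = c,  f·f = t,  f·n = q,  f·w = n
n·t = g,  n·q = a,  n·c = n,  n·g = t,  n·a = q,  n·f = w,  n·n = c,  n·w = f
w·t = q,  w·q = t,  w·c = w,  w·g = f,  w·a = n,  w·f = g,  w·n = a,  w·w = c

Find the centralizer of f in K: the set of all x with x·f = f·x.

{a, c, f, t}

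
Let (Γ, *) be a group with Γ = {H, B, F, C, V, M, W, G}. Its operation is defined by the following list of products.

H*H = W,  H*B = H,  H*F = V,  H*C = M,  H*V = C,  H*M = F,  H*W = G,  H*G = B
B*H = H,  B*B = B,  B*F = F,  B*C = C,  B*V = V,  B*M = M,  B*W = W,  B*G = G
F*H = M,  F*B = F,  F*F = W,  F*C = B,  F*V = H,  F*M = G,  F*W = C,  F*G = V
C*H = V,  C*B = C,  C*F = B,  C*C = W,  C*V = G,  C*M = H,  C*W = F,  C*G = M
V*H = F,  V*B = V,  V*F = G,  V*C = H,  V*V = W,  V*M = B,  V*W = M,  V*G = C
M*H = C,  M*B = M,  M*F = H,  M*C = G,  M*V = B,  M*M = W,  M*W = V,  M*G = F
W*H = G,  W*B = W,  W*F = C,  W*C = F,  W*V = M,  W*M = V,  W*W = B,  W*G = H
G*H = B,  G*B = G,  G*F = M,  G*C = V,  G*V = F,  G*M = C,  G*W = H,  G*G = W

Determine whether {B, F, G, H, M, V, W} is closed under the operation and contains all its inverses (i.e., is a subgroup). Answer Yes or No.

No

W * F = C, which is not in {B, F, G, H, M, V, W}.
The subset is not closed under *, so it is not a subgroup.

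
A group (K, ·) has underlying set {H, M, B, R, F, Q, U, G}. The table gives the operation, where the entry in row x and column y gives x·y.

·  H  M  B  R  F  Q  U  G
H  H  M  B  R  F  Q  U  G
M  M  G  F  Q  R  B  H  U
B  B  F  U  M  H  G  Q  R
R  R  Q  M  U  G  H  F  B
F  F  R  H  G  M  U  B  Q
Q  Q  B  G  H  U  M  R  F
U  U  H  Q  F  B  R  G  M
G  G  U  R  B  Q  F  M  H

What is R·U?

Read row R, column U: R·U = F.

F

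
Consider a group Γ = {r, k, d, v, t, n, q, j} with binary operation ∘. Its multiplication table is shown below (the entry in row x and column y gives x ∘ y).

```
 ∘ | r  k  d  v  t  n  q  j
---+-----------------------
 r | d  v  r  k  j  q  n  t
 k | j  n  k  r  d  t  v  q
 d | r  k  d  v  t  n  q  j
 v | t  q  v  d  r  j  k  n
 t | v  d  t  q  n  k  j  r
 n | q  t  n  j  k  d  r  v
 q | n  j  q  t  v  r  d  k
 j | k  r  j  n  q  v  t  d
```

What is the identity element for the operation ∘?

The identity e satisfies e ∘ x = x for all x, so its row in the table reproduces the column headers.
Row d reads: r, k, d, v, t, n, q, j — exactly the header order. So d is the identity.

d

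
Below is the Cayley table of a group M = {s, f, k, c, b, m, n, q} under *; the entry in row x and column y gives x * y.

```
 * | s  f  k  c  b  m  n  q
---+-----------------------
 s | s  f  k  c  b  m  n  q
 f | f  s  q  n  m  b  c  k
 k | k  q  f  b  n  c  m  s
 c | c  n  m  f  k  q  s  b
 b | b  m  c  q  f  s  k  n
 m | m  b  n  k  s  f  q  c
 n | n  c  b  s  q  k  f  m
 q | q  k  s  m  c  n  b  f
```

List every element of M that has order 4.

{b, c, k, m, n, q}

Identity is s. Compute the order of each non-identity element by repeated multiplication:
  f: f → s  (order 2)
  k: k → f → q → s  (order 4)
  c: c → f → n → s  (order 4)
  b: b → f → m → s  (order 4)
  m: m → f → b → s  (order 4)
  n: n → f → c → s  (order 4)
  q: q → f → k → s  (order 4)
Elements of order 4: {b, c, k, m, n, q}.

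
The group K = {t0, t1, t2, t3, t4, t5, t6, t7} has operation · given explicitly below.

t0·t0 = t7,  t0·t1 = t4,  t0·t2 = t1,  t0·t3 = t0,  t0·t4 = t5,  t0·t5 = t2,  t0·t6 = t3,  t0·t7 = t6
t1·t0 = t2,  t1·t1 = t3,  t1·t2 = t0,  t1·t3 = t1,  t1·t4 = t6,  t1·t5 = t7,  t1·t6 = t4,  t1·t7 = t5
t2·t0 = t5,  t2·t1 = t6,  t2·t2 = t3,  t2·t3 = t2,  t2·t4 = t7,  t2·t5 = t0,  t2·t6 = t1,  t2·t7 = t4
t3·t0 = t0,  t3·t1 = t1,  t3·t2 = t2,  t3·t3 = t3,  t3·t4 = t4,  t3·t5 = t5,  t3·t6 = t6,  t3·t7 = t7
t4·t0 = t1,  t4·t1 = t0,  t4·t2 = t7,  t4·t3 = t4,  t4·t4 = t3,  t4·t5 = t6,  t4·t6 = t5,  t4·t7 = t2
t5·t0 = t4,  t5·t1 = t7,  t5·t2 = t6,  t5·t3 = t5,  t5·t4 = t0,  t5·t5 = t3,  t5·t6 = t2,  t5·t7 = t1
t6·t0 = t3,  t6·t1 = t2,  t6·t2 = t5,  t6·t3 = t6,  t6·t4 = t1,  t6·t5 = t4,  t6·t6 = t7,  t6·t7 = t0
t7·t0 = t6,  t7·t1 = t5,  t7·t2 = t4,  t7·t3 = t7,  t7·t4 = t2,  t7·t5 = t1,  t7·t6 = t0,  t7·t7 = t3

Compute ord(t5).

2

The identity element is t3 (its row matches the header).
t5^1 = t5
t5^2 = t5·t5 = t3
The first power of t5 equal to the identity is t5^2, so ord(t5) = 2.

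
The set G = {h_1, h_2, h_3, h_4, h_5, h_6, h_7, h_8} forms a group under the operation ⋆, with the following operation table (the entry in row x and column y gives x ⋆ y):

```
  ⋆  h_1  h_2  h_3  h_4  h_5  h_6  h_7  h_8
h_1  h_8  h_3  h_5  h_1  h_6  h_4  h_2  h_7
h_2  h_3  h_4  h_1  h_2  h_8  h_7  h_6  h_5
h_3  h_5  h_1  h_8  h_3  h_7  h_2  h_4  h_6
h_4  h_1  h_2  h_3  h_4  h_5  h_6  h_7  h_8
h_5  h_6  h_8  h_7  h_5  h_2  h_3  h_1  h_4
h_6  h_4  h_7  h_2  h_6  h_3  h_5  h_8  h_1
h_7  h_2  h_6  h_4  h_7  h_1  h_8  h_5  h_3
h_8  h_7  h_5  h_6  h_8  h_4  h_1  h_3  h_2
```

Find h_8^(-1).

h_5

First locate the identity: row h_4 matches the header, so h_4 is the identity.
Scan row h_8 for h_4: h_8 ⋆ h_5 = h_4. Hence h_8^(-1) = h_5.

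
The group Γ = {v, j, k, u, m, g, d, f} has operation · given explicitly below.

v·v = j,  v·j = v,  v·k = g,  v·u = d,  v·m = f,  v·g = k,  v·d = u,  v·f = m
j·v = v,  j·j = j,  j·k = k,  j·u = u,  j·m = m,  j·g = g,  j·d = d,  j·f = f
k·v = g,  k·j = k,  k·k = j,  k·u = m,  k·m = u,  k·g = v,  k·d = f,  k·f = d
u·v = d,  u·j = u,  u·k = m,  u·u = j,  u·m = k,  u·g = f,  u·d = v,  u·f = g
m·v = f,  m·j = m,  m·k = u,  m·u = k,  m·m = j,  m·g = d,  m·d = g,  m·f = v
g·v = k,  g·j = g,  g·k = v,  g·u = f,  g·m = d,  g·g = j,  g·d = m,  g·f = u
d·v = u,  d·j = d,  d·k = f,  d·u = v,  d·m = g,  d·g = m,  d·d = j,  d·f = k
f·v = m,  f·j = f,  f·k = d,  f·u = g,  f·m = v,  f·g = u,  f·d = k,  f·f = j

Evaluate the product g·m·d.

g·m = d
d·d = j
(Structurally, Γ here is isomorphic to the elementary abelian group (Z_2)^3.)

j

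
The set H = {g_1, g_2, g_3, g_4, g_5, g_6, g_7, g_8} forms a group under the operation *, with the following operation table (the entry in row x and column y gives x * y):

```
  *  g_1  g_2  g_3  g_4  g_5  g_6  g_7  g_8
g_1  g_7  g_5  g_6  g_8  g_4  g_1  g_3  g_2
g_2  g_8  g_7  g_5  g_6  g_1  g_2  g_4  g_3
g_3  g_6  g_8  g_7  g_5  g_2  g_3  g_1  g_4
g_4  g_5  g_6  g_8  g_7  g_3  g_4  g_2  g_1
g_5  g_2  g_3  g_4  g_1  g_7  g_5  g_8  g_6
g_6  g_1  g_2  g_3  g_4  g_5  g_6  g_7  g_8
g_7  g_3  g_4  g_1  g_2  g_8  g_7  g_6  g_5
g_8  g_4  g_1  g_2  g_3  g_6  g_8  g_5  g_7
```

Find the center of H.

An element z is central iff its row equals its column in the table.
For g_8: g_8 * g_1 = g_4 ≠ g_2 = g_1 * g_8, so g_8 ∉ Z.
Checking each element this way leaves Z(H) = {g_6, g_7}.
(Structurally, H here is isomorphic to the quaternion group Q_8.)

{g_6, g_7}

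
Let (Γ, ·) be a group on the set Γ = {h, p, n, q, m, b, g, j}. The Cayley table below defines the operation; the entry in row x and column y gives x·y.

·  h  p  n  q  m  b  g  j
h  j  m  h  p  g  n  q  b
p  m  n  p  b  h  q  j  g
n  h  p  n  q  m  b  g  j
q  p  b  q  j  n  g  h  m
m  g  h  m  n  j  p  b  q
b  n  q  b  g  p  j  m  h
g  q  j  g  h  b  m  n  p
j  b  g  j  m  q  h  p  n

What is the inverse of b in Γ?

h

First locate the identity: row n matches the header, so n is the identity.
Scan row b for n: b·h = n. Hence b^(-1) = h.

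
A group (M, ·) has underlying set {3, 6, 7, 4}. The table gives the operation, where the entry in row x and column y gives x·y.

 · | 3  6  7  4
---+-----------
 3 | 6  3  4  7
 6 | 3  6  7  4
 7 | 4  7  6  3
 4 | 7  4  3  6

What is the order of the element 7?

The identity element is 6 (its row matches the header).
7^1 = 7
7^2 = 7·7 = 6
The first power of 7 equal to the identity is 7^2, so ord(7) = 2.
(Structurally, M here is isomorphic to the Klein four-group V_4.)

2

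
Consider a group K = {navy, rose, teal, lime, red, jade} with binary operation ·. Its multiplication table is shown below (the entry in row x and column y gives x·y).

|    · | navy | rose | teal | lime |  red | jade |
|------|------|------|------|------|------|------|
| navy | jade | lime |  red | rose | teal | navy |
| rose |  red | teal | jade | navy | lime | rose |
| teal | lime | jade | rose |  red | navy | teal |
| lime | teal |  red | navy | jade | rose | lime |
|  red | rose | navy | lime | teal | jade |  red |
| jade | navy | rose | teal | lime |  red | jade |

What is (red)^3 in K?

red

red^1 = red
red^2 = red·red = jade
red^3 = jade·red = red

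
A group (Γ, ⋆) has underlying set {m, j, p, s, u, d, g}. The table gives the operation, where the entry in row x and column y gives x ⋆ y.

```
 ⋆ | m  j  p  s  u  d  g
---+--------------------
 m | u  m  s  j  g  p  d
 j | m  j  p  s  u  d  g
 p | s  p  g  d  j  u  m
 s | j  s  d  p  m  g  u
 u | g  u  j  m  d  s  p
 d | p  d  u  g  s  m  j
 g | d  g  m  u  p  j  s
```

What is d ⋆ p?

u

Read row d, column p: d ⋆ p = u.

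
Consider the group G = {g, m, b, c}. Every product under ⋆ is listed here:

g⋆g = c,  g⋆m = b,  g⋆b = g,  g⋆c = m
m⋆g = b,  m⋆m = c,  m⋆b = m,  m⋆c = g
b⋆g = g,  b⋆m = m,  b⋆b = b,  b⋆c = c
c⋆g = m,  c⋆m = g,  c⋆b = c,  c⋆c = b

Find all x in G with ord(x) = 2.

{c}

Identity is b. Compute the order of each non-identity element by repeated multiplication:
  g: g → c → m → b  (order 4)
  m: m → c → g → b  (order 4)
  c: c → b  (order 2)
Elements of order 2: {c}.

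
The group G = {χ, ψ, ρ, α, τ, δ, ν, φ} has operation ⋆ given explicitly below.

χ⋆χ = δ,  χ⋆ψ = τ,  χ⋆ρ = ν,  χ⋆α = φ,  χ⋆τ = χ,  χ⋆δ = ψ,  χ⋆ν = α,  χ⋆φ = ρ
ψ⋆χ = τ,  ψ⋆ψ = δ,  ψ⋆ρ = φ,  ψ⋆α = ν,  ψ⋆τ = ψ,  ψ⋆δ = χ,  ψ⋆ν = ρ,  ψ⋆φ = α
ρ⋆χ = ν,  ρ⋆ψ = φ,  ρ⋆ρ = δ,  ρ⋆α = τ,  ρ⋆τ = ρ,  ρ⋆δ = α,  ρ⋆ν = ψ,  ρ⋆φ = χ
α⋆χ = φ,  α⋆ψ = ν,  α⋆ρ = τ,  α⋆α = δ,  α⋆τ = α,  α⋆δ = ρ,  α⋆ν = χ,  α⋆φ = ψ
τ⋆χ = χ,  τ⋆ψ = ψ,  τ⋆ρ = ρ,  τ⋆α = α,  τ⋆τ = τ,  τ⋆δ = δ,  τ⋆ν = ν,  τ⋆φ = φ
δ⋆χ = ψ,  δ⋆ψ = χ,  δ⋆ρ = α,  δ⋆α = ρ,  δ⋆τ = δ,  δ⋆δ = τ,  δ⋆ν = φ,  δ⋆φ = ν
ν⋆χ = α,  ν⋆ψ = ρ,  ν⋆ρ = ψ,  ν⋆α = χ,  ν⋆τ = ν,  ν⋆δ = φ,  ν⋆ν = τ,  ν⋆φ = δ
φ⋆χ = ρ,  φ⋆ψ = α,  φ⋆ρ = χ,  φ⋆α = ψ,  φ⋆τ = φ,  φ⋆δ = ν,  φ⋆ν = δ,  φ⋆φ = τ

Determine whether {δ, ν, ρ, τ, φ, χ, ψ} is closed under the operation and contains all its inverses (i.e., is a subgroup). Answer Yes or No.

χ ⋆ ν = α, which is not in {δ, ν, ρ, τ, φ, χ, ψ}.
The subset is not closed under ⋆, so it is not a subgroup.

No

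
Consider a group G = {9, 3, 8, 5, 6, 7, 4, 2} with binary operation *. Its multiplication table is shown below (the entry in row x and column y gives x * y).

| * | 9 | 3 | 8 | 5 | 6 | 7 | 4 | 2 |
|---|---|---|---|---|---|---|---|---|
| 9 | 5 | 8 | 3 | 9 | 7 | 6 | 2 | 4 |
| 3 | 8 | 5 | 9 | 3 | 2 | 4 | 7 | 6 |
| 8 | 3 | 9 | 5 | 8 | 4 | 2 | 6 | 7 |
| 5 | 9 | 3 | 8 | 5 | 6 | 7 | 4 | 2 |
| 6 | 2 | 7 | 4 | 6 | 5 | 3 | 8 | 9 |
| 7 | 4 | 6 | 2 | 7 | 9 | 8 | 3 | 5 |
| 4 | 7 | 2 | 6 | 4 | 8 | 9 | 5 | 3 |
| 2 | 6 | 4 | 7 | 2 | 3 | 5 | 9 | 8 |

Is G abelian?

No

2 * 3 = 4 but 3 * 2 = 6.
Since 2 and 3 do not commute, G is not abelian.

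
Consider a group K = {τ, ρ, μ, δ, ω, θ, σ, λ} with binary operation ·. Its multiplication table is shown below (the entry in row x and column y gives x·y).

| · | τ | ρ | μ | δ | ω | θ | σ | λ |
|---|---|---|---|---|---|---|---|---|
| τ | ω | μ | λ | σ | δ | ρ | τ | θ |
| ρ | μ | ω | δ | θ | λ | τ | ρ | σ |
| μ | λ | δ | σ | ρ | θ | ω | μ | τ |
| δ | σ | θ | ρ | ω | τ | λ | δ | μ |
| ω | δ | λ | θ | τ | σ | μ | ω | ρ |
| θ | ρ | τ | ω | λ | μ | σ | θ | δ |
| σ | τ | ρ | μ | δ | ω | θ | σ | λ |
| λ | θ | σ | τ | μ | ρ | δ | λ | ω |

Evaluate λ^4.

λ^1 = λ
λ^2 = λ·λ = ω
λ^3 = ω·λ = ρ
λ^4 = ρ·λ = σ

σ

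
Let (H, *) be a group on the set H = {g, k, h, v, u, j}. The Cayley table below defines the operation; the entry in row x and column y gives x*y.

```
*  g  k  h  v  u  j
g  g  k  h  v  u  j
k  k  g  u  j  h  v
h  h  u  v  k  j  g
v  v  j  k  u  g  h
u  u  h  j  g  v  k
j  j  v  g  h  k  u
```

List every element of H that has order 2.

Identity is g. Compute the order of each non-identity element by repeated multiplication:
  k: k → g  (order 2)
  h: h → v → k → u → j → g  (order 6)
  v: v → u → g  (order 3)
  u: u → v → g  (order 3)
  j: j → u → k → v → h → g  (order 6)
Elements of order 2: {k}.

{k}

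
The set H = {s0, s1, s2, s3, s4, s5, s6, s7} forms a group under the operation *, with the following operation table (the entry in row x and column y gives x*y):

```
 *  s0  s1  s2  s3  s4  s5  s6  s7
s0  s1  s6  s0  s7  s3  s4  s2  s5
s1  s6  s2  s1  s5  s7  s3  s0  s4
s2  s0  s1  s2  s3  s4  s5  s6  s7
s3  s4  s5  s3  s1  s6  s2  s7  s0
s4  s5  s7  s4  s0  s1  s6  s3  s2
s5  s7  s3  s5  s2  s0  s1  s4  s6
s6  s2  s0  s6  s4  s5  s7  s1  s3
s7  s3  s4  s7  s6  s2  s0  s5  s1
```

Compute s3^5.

s3^1 = s3
s3^2 = s3*s3 = s1
s3^3 = s1*s3 = s5
s3^4 = s5*s3 = s2
s3^5 = s2*s3 = s3
(Structurally, H here is isomorphic to the quaternion group Q_8.)

s3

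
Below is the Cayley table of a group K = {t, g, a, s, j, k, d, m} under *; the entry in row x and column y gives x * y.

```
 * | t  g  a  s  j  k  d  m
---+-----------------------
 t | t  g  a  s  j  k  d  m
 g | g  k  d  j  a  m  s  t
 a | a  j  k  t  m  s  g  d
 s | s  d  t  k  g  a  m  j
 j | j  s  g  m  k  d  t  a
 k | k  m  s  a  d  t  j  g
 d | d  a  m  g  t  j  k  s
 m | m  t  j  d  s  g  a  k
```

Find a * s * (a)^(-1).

s

The identity is t. In row a, the entry t sits in column s, so a^(-1) = s.
a * s = t
t * s = s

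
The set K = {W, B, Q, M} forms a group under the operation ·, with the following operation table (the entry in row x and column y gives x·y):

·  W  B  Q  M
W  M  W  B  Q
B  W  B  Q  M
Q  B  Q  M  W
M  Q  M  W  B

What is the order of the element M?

2

The identity element is B (its row matches the header).
M^1 = M
M^2 = M·M = B
The first power of M equal to the identity is M^2, so ord(M) = 2.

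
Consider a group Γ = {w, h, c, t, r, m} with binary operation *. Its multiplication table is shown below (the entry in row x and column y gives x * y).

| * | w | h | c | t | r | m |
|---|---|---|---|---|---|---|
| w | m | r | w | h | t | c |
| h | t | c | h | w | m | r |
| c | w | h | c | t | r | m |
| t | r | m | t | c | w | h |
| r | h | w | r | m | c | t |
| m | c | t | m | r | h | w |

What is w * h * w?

w * h = r
r * w = h

h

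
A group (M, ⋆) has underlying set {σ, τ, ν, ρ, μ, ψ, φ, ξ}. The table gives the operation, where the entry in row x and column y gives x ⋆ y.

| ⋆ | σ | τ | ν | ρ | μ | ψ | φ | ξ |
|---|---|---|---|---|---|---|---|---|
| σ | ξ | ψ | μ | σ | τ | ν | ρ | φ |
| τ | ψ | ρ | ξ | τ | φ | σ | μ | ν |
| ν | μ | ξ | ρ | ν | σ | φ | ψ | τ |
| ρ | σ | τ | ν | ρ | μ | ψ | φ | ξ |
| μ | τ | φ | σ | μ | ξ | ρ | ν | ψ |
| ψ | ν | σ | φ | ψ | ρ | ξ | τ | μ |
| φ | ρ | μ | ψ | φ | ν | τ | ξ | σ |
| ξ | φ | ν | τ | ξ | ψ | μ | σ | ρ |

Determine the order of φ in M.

The identity element is ρ (its row matches the header).
φ^1 = φ
φ^2 = φ ⋆ φ = ξ
φ^3 = ξ ⋆ φ = σ
φ^4 = σ ⋆ φ = ρ
The first power of φ equal to the identity is φ^4, so ord(φ) = 4.

4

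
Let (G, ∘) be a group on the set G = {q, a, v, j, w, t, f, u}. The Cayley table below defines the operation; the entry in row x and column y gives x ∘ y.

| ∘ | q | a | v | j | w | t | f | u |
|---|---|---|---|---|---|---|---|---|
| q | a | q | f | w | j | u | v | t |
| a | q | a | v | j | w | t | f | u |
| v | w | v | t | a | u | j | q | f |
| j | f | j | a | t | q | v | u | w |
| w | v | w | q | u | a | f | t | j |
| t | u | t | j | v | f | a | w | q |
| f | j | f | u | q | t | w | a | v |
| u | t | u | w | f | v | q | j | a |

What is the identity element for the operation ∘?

The identity e satisfies e ∘ x = x for all x, so its row in the table reproduces the column headers.
Row a reads: q, a, v, j, w, t, f, u — exactly the header order. So a is the identity.

a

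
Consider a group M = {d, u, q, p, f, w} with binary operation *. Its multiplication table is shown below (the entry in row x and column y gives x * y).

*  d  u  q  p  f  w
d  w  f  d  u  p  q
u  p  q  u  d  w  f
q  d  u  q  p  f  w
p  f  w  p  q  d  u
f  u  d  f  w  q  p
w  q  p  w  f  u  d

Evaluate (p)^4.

p^1 = p
p^2 = p * p = q
p^3 = q * p = p
p^4 = p * p = q
(Structurally, M here is isomorphic to the symmetric group S_3.)

q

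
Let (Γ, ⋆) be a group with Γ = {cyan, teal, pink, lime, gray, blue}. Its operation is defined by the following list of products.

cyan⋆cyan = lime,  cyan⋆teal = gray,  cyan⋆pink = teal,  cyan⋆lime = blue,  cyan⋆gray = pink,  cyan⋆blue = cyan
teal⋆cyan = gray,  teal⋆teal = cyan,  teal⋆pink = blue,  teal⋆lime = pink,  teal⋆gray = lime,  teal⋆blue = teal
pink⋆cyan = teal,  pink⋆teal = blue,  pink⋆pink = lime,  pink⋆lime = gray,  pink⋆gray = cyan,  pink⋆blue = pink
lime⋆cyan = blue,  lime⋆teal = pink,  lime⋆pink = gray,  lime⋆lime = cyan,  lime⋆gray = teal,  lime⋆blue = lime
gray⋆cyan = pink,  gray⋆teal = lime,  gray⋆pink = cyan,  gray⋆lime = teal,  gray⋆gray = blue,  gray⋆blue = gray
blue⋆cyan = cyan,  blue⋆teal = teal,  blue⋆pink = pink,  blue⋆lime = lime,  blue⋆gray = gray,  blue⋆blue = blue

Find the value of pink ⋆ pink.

lime

Read row pink, column pink: pink ⋆ pink = lime.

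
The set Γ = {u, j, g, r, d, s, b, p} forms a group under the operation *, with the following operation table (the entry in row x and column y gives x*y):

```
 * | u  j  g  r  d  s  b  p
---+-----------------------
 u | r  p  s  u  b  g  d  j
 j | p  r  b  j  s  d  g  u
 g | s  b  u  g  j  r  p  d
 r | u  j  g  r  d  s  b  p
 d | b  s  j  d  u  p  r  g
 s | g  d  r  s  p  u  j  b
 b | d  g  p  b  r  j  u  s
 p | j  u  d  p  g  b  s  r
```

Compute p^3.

p^1 = p
p^2 = p*p = r
p^3 = r*p = p

p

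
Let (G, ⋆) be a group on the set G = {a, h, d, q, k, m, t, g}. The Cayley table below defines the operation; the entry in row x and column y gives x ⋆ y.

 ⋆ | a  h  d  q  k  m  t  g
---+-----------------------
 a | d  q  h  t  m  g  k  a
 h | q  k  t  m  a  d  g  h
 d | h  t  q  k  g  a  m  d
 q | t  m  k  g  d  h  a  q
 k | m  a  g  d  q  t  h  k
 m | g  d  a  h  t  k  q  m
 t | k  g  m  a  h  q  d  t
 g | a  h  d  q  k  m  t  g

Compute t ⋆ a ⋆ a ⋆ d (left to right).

t ⋆ a = k
k ⋆ a = m
m ⋆ d = a

a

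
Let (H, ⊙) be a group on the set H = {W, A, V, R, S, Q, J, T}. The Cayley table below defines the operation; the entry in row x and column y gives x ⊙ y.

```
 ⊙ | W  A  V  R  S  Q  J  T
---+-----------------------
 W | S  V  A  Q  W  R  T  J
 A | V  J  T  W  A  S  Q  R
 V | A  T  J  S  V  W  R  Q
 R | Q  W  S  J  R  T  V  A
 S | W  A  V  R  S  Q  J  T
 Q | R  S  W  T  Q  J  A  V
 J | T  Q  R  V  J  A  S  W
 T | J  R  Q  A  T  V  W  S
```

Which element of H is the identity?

The identity e satisfies e ⊙ x = x for all x, so its row in the table reproduces the column headers.
Row S reads: W, A, V, R, S, Q, J, T — exactly the header order. So S is the identity.

S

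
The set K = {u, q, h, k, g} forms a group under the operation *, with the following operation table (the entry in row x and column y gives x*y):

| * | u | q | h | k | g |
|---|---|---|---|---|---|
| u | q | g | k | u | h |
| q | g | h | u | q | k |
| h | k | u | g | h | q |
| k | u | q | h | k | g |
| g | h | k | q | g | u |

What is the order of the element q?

5

The identity element is k (its row matches the header).
q^1 = q
q^2 = q*q = h
q^3 = h*q = u
q^4 = u*q = g
q^5 = g*q = k
The first power of q equal to the identity is q^5, so ord(q) = 5.
(Structurally, K here is isomorphic to the cyclic group Z_5.)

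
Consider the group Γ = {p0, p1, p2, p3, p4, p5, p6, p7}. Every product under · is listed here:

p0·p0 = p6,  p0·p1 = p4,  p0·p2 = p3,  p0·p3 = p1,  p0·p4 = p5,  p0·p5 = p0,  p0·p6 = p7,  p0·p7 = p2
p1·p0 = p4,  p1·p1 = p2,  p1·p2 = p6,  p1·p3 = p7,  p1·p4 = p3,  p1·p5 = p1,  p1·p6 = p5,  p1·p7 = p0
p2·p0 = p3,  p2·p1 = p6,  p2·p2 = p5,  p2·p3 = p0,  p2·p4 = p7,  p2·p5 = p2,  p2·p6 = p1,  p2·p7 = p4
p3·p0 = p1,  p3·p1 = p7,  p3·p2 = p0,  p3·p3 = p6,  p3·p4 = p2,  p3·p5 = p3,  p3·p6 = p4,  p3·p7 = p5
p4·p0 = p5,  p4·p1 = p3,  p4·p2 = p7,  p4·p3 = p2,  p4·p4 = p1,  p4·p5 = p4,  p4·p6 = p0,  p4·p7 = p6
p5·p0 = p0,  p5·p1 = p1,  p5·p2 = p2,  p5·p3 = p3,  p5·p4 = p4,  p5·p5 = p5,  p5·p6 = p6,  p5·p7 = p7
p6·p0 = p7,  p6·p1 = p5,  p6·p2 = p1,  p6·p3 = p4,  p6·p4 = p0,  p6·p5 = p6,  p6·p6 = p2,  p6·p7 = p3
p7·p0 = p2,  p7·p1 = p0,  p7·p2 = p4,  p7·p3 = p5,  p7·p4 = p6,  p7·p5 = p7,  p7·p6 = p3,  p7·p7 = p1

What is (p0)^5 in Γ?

p3

p0^1 = p0
p0^2 = p0·p0 = p6
p0^3 = p6·p0 = p7
p0^4 = p7·p0 = p2
p0^5 = p2·p0 = p3
(Structurally, Γ here is isomorphic to the cyclic group Z_8.)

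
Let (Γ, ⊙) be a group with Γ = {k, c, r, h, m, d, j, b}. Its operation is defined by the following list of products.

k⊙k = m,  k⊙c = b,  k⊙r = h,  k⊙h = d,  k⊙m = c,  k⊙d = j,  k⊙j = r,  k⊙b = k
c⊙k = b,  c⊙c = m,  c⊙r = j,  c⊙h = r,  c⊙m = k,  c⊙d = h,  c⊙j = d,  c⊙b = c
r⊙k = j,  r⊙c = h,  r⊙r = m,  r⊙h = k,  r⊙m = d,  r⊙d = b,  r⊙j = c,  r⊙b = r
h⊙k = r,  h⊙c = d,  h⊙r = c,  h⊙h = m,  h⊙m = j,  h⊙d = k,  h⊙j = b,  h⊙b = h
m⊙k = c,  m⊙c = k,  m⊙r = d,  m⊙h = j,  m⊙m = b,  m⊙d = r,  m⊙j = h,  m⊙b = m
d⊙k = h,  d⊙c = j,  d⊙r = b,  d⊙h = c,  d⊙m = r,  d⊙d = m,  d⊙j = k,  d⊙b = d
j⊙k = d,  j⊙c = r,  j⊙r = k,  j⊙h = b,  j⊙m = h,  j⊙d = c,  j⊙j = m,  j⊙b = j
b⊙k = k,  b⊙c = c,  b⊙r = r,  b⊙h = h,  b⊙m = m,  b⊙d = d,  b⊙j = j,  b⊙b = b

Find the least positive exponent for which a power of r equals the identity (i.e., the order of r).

4

The identity element is b (its row matches the header).
r^1 = r
r^2 = r ⊙ r = m
r^3 = m ⊙ r = d
r^4 = d ⊙ r = b
The first power of r equal to the identity is r^4, so ord(r) = 4.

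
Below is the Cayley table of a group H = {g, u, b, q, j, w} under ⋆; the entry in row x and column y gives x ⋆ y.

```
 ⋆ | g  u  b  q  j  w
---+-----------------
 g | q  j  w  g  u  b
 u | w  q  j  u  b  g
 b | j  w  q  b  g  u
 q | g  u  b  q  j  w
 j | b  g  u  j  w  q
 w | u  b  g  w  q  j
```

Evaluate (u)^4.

q

u^1 = u
u^2 = u ⋆ u = q
u^3 = q ⋆ u = u
u^4 = u ⋆ u = q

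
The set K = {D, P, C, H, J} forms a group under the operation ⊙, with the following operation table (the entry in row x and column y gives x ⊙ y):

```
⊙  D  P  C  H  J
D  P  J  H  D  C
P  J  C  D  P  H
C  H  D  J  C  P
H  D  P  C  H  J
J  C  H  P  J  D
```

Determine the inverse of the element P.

First locate the identity: row H matches the header, so H is the identity.
Scan row P for H: P ⊙ J = H. Hence P^(-1) = J.

J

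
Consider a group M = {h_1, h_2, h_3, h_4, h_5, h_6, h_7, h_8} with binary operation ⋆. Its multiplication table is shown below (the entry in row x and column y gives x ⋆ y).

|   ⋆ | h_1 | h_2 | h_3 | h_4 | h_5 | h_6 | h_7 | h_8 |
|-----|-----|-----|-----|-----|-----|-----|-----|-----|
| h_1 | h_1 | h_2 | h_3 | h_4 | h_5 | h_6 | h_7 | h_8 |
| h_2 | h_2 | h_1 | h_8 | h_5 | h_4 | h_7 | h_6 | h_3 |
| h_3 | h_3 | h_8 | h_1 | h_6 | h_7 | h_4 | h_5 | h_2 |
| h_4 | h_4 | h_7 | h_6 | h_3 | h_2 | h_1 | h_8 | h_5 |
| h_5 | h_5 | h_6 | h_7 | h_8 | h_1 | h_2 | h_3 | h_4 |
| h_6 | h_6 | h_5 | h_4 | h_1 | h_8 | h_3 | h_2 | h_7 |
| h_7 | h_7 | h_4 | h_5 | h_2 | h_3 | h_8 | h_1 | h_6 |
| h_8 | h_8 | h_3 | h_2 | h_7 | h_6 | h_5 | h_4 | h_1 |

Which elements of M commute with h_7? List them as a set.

Compare row h_7 with column h_7 entry by entry.
h_3 ⋆ h_7 = h_5 = h_7 ⋆ h_3, so h_3 commutes with h_7.
h_8 ⋆ h_7 = h_4 but h_7 ⋆ h_8 = h_6, so h_8 does not.
Collecting the elements that commute with h_7: C(h_7) = {h_1, h_3, h_5, h_7}.

{h_1, h_3, h_5, h_7}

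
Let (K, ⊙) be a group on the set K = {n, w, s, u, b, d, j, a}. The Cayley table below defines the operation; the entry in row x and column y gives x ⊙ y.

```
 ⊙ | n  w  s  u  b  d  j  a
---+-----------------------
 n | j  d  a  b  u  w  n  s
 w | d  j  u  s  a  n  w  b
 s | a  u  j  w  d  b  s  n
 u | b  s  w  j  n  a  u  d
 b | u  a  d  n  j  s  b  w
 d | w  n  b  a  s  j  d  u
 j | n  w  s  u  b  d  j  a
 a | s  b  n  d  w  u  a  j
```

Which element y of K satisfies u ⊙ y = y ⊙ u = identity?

u

First locate the identity: row j matches the header, so j is the identity.
Scan row u for j: u ⊙ u = j. Hence u^(-1) = u.
(Structurally, K here is isomorphic to the elementary abelian group (Z_2)^3.)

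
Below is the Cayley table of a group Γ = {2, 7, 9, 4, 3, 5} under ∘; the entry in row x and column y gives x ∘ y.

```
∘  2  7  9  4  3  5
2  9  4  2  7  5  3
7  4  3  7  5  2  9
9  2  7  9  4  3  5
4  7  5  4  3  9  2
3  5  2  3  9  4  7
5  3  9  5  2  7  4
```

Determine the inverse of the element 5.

First locate the identity: row 9 matches the header, so 9 is the identity.
Scan row 5 for 9: 5 ∘ 7 = 9. Hence 5^(-1) = 7.

7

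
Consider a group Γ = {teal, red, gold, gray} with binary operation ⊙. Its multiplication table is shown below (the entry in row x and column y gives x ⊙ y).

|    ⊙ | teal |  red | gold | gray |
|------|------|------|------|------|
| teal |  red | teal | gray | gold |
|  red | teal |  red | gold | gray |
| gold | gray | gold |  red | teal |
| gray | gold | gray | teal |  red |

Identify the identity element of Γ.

The identity e satisfies e ⊙ x = x for all x, so its row in the table reproduces the column headers.
Row red reads: teal, red, gold, gray — exactly the header order. So red is the identity.
(Structurally, Γ here is isomorphic to the Klein four-group V_4.)

red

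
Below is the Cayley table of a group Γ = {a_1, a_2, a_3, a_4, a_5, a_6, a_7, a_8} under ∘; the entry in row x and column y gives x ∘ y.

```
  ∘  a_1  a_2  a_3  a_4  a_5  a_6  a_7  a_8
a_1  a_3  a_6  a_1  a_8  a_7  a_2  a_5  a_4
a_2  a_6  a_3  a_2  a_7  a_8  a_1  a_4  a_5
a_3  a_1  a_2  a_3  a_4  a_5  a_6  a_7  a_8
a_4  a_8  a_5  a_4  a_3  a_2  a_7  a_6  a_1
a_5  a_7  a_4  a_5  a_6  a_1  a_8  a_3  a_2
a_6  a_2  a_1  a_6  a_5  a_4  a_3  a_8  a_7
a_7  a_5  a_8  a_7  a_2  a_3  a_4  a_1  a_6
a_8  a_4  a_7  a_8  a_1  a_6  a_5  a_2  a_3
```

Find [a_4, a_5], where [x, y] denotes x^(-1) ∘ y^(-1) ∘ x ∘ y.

a_1

Identity is a_3; from the table a_4^(-1) = a_4 and a_5^(-1) = a_7.
a_4 ∘ a_7 = a_6
a_6 ∘ a_4 = a_5
a_5 ∘ a_5 = a_1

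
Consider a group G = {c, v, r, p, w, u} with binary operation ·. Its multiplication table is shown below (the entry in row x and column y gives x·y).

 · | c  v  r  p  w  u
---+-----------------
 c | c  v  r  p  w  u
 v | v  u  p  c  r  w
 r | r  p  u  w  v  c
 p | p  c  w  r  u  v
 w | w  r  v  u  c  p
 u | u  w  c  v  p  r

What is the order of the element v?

The identity element is c (its row matches the header).
v^1 = v
v^2 = v·v = u
v^3 = u·v = w
v^4 = w·v = r
v^5 = r·v = p
v^6 = p·v = c
The first power of v equal to the identity is v^6, so ord(v) = 6.

6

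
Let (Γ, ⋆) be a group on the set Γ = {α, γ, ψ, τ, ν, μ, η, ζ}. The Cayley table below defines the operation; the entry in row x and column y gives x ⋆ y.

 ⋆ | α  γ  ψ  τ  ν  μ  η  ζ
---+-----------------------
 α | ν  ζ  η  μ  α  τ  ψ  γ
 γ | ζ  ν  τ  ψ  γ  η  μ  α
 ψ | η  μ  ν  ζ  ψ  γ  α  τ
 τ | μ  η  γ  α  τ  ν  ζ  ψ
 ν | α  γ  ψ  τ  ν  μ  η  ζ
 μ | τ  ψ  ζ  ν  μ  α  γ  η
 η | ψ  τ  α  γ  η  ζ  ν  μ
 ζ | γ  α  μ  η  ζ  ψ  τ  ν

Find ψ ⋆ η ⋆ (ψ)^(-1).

The identity is ν. In row ψ, the entry ν sits in column ψ, so ψ^(-1) = ψ.
ψ ⋆ η = α
α ⋆ ψ = η

η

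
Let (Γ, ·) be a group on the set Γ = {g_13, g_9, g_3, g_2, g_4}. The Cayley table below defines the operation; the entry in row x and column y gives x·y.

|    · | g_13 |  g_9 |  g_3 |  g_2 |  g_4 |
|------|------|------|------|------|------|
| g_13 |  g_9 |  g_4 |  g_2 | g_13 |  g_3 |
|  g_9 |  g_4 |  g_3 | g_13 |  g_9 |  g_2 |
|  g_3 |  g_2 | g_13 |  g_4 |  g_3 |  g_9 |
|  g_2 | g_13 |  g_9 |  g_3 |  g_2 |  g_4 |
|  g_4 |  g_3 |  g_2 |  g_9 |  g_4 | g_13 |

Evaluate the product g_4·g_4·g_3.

g_4·g_4 = g_13
g_13·g_3 = g_2

g_2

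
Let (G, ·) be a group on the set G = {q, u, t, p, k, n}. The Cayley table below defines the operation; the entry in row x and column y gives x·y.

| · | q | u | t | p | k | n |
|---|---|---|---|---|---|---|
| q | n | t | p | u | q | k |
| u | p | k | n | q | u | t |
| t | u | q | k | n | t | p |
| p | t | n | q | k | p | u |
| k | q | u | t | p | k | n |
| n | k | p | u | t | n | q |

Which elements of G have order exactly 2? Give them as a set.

{p, t, u}

Identity is k. Compute the order of each non-identity element by repeated multiplication:
  q: q → n → k  (order 3)
  u: u → k  (order 2)
  t: t → k  (order 2)
  p: p → k  (order 2)
  n: n → q → k  (order 3)
Elements of order 2: {p, t, u}.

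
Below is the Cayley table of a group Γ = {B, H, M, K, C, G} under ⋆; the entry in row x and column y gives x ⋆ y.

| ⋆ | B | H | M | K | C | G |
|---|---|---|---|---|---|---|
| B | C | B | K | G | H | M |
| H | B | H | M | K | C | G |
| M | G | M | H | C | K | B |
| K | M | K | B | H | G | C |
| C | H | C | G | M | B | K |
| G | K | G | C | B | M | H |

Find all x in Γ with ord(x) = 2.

{G, K, M}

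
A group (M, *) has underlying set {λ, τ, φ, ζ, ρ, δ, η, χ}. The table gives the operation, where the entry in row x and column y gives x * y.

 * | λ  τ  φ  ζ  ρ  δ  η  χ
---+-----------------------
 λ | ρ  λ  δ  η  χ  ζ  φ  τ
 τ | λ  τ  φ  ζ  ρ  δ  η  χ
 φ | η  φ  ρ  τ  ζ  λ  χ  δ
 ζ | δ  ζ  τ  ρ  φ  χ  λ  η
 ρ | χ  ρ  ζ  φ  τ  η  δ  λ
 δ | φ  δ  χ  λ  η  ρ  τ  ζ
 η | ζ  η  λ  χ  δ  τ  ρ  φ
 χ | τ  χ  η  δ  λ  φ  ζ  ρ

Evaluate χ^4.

τ

χ^1 = χ
χ^2 = χ * χ = ρ
χ^3 = ρ * χ = λ
χ^4 = λ * χ = τ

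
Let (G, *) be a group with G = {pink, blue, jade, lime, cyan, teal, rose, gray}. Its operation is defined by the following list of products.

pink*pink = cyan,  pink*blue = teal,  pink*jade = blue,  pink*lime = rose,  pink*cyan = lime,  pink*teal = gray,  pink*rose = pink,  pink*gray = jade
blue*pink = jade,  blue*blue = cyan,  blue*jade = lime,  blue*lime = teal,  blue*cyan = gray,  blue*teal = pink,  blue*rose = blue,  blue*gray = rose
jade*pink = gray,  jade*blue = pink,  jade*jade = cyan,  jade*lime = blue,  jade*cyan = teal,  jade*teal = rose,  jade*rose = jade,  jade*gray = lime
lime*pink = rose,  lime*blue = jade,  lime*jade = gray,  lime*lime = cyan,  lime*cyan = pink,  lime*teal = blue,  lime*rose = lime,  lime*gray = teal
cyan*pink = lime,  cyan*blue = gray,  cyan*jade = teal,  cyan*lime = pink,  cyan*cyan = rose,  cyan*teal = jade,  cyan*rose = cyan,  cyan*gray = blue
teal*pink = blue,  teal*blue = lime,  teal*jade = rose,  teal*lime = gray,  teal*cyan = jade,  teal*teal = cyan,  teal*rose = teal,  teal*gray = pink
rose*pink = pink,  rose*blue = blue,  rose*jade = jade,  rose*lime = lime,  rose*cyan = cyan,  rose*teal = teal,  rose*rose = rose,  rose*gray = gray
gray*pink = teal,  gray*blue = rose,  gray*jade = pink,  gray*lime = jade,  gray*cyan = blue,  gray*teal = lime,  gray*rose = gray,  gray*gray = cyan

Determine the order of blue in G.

The identity element is rose (its row matches the header).
blue^1 = blue
blue^2 = blue * blue = cyan
blue^3 = cyan * blue = gray
blue^4 = gray * blue = rose
The first power of blue equal to the identity is blue^4, so ord(blue) = 4.

4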